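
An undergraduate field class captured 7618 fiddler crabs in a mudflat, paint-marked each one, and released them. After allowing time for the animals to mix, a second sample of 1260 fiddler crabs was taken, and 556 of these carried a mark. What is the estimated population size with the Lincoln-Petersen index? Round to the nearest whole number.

N ≈ 17,264

If marked individuals mix randomly, R/C ≈ M/N, giving N ≈ M·C/R.
N = (7618 × 1260) / 556 = 9598680 / 556 ≈ 17263.8 → 17264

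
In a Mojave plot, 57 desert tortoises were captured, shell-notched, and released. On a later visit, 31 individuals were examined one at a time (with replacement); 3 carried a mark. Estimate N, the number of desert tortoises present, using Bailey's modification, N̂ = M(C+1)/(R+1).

N = 456

N̂ = 57·(31+1)/(3+1) = 57·32/4 = 1824/4 = 456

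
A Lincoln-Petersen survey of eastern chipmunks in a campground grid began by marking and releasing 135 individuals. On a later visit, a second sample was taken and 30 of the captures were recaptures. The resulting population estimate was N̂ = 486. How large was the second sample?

C = 108

From N = M·C/R: C = N·R / M = 486·30 / 135 = 14580 / 135 = 108.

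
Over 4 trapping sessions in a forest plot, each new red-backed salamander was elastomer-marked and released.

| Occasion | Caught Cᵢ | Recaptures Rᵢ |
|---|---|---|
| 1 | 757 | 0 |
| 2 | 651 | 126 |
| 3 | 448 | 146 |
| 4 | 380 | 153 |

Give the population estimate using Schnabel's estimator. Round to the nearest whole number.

N ≈ 3927

Marked at large before each occasion: Mᵢ = Σⱼ<ᵢ (Cⱼ − Rⱼ) → M1=0, M2=757, M3=1282, M4=1584
Σ MᵢCᵢ = 0·757 + 757·651 + 1282·448 + 1584·380 = 0 + 492807 + 574336 + 601920 = 1669063
Σ Rᵢ = 0 + 126 + 146 + 153 = 425
N̂ = 1669063 / 425 ≈ 3927.2 → 3927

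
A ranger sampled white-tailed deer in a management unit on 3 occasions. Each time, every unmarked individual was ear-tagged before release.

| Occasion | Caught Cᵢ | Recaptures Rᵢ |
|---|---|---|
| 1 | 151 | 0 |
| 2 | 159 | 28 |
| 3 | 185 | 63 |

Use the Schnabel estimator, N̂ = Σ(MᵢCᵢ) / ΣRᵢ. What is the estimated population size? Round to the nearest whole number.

Marked at large before each occasion: Mᵢ = Σⱼ<ᵢ (Cⱼ − Rⱼ) → M1=0, M2=151, M3=282
Σ MᵢCᵢ = 0·151 + 151·159 + 282·185 = 0 + 24009 + 52170 = 76179
Σ Rᵢ = 0 + 28 + 63 = 91
N̂ = 76179 / 91 ≈ 837.1 → 837

N ≈ 837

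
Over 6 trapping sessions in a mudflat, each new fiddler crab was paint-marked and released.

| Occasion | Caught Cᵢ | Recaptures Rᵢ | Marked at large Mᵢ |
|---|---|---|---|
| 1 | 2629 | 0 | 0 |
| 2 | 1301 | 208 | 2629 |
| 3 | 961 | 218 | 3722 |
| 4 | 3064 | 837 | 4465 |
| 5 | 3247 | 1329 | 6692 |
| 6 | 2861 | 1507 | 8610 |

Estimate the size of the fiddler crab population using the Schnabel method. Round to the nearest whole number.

Σ MᵢCᵢ = 0·2629 + 2629·1301 + 3722·961 + 4465·3064 + 6692·3247 + 8610·2861 = 0 + 3420329 + 3576842 + 13680760 + 21728924 + 24633210 = 67040065
Σ Rᵢ = 0 + 208 + 218 + 837 + 1329 + 1507 = 4099
N̂ = 67040065 / 4099 ≈ 16355.2 → 16355

N ≈ 16,355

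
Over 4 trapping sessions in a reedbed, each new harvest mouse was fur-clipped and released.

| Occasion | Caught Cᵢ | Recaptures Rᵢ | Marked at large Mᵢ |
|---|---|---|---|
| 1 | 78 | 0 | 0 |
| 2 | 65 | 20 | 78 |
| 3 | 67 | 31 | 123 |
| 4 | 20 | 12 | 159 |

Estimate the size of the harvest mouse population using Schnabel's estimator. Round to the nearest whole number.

Σ MᵢCᵢ = 0·78 + 78·65 + 123·67 + 159·20 = 0 + 5070 + 8241 + 3180 = 16491
Σ Rᵢ = 0 + 20 + 31 + 12 = 63
N̂ = 16491 / 63 ≈ 261.8 → 262

N ≈ 262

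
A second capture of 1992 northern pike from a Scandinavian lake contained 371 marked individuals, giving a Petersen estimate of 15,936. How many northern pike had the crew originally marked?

M = 2968

From N = M·C/R: M = N·R / C = 15936·371 / 1992 = 5912256 / 1992 = 2968.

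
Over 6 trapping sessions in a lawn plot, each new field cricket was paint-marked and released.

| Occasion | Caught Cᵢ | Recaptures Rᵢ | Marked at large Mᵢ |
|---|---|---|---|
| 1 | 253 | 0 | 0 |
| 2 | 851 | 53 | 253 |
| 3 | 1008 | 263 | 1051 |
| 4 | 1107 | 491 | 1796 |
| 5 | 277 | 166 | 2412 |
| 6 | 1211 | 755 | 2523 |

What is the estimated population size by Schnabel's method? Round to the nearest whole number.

Σ MᵢCᵢ = 0·253 + 253·851 + 1051·1008 + 1796·1107 + 2412·277 + 2523·1211 = 0 + 215303 + 1059408 + 1988172 + 668124 + 3055353 = 6986360
Σ Rᵢ = 0 + 53 + 263 + 491 + 166 + 755 = 1728
N̂ = 6986360 / 1728 ≈ 4043.0 → 4043

N ≈ 4043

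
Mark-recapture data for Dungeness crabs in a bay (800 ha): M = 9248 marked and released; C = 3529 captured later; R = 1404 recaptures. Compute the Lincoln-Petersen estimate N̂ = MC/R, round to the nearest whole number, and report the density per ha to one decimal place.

density ≈ 29.1 Dungeness crabs per ha

N̂ = 9248·3529/1404 = 32636192/1404 ≈ 23245.2 → 23245
Density = N̂ / area = 23245 / 800 ≈ 29.06 → 29.1 per ha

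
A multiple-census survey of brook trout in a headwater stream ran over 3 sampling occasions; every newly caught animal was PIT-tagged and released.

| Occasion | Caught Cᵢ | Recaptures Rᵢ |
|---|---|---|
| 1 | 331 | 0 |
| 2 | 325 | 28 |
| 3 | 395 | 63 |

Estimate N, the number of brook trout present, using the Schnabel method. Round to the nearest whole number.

Marked at large before each occasion: Mᵢ = Σⱼ<ᵢ (Cⱼ − Rⱼ) → M1=0, M2=331, M3=628
Σ MᵢCᵢ = 0·331 + 331·325 + 628·395 = 0 + 107575 + 248060 = 355635
Σ Rᵢ = 0 + 28 + 63 = 91
N̂ = 355635 / 91 ≈ 3908.1 → 3908

N ≈ 3908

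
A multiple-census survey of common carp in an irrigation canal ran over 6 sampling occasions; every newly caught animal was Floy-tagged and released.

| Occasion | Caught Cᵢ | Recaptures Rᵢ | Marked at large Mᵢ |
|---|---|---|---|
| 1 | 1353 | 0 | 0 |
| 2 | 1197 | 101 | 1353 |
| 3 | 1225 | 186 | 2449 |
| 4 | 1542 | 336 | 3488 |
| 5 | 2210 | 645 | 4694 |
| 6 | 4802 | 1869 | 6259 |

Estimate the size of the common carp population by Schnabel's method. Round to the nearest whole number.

Σ MᵢCᵢ = 0·1353 + 1353·1197 + 2449·1225 + 3488·1542 + 4694·2210 + 6259·4802 = 0 + 1619541 + 3000025 + 5378496 + 10373740 + 30055718 = 50427520
Σ Rᵢ = 0 + 101 + 186 + 336 + 645 + 1869 = 3137
N̂ = 50427520 / 3137 ≈ 16075.1 → 16075

N ≈ 16,075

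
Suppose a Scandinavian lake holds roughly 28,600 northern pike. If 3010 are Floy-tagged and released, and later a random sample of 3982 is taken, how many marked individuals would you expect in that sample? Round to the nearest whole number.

expected recaptures ≈ 419

Expected recaptures E[R] = M·C / N.
E[R] = 3010 × 3982 / 28600 = 11985820 / 28600 ≈ 419.1 → 419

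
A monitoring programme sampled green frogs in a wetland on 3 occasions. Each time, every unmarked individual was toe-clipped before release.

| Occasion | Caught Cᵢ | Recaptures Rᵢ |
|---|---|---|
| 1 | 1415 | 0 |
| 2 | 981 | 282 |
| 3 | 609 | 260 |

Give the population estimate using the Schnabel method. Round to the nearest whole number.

Marked at large before each occasion: Mᵢ = Σⱼ<ᵢ (Cⱼ − Rⱼ) → M1=0, M2=1415, M3=2114
Σ MᵢCᵢ = 0·1415 + 1415·981 + 2114·609 = 0 + 1388115 + 1287426 = 2675541
Σ Rᵢ = 0 + 282 + 260 = 542
N̂ = 2675541 / 542 ≈ 4936.4 → 4936

N ≈ 4936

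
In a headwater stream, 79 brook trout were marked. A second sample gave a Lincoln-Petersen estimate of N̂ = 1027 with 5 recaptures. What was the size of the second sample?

C = 65

From N = M·C/R: C = N·R / M = 1027·5 / 79 = 5135 / 79 = 65.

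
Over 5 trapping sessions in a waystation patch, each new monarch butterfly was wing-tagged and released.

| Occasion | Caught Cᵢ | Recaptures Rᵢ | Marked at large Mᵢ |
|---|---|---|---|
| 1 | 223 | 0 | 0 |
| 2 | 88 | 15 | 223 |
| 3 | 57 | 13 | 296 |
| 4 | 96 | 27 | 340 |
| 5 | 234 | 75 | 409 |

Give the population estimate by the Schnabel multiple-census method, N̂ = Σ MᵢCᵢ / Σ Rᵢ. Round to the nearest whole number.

N ≈ 1268

Σ MᵢCᵢ = 0·223 + 223·88 + 296·57 + 340·96 + 409·234 = 0 + 19624 + 16872 + 32640 + 95706 = 164842
Σ Rᵢ = 0 + 15 + 13 + 27 + 75 = 130
N̂ = 164842 / 130 ≈ 1268.0 → 1268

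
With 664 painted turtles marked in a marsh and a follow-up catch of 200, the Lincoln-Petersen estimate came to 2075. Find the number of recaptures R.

From N = M·C/R: R = M·C / N = 664·200 / 2075 = 132800 / 2075 = 64.

R = 64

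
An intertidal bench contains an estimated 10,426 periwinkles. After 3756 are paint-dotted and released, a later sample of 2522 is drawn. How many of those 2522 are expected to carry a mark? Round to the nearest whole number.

expected recaptures ≈ 909

Expected recaptures E[R] = M·C / N.
E[R] = 3756 × 2522 / 10426 = 9472632 / 10426 ≈ 908.6 → 909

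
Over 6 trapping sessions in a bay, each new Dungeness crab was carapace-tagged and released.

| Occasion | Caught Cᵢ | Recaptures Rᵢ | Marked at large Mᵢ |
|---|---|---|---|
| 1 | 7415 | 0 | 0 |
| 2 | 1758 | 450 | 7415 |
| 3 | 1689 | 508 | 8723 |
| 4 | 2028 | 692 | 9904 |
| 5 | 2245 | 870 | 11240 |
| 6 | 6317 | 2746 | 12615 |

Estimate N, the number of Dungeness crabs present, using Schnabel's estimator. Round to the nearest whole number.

N ≈ 29,012

Σ MᵢCᵢ = 0·7415 + 7415·1758 + 8723·1689 + 9904·2028 + 11240·2245 + 12615·6317 = 0 + 13035570 + 14733147 + 20085312 + 25233800 + 79688955 = 152776784
Σ Rᵢ = 0 + 450 + 508 + 692 + 870 + 2746 = 5266
N̂ = 152776784 / 5266 ≈ 29011.9 → 29012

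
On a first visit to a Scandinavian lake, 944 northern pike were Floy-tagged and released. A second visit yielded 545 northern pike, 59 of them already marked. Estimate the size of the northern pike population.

N = (944 × 545) / 59 = 514480 / 59 = 8720

N = 8720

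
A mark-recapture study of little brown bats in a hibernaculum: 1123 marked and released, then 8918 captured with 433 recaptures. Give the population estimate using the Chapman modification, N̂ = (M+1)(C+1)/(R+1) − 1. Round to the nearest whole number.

N̂ = (1123+1)(8918+1)/(433+1) − 1 = 1124·8919/434 − 1
= 10024956/434 − 1 ≈ 23099.0 − 1 ≈ 23098.0 → 23098

N ≈ 23,098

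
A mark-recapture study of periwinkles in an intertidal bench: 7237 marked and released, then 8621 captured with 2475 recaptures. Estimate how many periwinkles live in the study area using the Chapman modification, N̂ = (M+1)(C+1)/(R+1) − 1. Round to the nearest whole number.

N ≈ 25,203

N̂ = (7237+1)(8621+1)/(2475+1) − 1 = 7238·8622/2476 − 1
= 62406036/2476 − 1 ≈ 25204.4 − 1 ≈ 25203.4 → 25203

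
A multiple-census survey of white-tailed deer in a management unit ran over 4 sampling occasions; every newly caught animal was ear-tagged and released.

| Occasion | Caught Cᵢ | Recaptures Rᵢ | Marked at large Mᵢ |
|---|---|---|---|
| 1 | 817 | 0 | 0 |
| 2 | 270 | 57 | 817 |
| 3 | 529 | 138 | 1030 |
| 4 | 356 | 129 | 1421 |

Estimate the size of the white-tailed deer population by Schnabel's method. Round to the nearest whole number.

Σ MᵢCᵢ = 0·817 + 817·270 + 1030·529 + 1421·356 = 0 + 220590 + 544870 + 505876 = 1271336
Σ Rᵢ = 0 + 57 + 138 + 129 = 324
N̂ = 1271336 / 324 ≈ 3923.9 → 3924

N ≈ 3924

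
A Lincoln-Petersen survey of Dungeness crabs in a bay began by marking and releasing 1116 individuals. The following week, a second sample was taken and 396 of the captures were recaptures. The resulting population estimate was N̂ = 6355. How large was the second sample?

From N = M·C/R: C = N·R / M = 6355·396 / 1116 = 2516580 / 1116 = 2255.

C = 2255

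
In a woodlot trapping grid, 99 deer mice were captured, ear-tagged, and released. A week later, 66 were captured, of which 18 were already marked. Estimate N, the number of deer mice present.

If marked individuals mix randomly, R/C ≈ M/N, giving N ≈ M·C/R.
N = (99 × 66) / 18 = 6534 / 18 = 363

N = 363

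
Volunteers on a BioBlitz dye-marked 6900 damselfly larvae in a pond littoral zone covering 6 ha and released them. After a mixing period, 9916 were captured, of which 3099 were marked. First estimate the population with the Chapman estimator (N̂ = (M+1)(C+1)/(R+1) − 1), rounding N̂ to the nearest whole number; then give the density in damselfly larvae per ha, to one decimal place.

N̂ = 6901·9917/3100 − 1 = 68437217/3100 − 1 ≈ 22075.5 → 22076
Density = N̂ / area = 22076 / 6 ≈ 3679.33 → 3679.3 per ha

density ≈ 3679.3 damselfly larvae per ha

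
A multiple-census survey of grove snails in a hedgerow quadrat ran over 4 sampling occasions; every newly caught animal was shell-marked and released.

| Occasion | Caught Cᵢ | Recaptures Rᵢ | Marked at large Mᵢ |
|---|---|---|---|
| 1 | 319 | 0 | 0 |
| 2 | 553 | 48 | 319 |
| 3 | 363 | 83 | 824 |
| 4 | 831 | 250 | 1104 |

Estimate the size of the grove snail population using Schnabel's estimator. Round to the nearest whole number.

Σ MᵢCᵢ = 0·319 + 319·553 + 824·363 + 1104·831 = 0 + 176407 + 299112 + 917424 = 1392943
Σ Rᵢ = 0 + 48 + 83 + 250 = 381
N̂ = 1392943 / 381 ≈ 3656.0 → 3656

N ≈ 3656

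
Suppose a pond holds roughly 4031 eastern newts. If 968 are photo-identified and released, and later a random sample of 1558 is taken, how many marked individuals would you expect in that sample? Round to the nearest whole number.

expected recaptures ≈ 374

Expected recaptures E[R] = M·C / N.
E[R] = 968 × 1558 / 4031 = 1508144 / 4031 ≈ 374.1 → 374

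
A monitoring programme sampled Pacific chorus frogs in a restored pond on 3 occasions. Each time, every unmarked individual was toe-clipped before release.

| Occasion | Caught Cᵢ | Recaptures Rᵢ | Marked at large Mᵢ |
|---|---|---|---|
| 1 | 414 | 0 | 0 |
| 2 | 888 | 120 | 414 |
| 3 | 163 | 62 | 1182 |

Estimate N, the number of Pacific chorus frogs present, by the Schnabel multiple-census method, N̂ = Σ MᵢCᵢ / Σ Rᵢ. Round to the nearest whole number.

Σ MᵢCᵢ = 0·414 + 414·888 + 1182·163 = 0 + 367632 + 192666 = 560298
Σ Rᵢ = 0 + 120 + 62 = 182
N̂ = 560298 / 182 ≈ 3078.6 → 3079

N ≈ 3079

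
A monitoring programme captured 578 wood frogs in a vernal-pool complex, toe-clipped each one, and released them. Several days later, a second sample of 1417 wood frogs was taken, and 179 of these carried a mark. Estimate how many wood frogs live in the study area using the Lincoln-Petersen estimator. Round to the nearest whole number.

N ≈ 4576

N = (578 × 1417) / 179 = 819026 / 179 ≈ 4575.6 → 4576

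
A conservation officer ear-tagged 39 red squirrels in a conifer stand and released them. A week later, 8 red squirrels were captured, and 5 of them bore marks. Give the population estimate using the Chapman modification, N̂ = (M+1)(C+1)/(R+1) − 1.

N̂ = (39+1)(8+1)/(5+1) − 1 = 40·9/6 − 1
= 360/6 − 1 = 60 − 1 = 59

N = 59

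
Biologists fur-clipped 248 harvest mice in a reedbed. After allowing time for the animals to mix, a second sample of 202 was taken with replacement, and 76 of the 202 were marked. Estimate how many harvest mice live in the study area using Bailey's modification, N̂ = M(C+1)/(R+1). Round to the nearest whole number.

N̂ = 248·(202+1)/(76+1) = 248·203/77 = 50344/77 ≈ 653.8 → 654

N ≈ 654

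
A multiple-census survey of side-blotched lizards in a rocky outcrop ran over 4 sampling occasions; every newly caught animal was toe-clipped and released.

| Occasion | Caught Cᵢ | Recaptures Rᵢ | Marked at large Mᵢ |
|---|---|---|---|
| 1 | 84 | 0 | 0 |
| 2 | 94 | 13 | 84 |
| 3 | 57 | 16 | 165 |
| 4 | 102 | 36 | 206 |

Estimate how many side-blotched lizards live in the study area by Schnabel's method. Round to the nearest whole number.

N ≈ 589

Σ MᵢCᵢ = 0·84 + 84·94 + 165·57 + 206·102 = 0 + 7896 + 9405 + 21012 = 38313
Σ Rᵢ = 0 + 13 + 16 + 36 = 65
N̂ = 38313 / 65 ≈ 589.4 → 589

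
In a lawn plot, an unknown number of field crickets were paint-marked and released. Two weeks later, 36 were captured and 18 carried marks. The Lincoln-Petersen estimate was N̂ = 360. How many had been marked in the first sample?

From N = M·C/R: M = N·R / C = 360·18 / 36 = 6480 / 36 = 180.

M = 180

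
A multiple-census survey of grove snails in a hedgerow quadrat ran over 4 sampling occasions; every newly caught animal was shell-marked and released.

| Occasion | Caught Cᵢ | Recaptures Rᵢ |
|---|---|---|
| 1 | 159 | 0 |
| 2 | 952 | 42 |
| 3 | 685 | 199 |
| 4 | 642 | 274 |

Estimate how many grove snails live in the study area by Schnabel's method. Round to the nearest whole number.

Marked at large before each occasion: Mᵢ = Σⱼ<ᵢ (Cⱼ − Rⱼ) → M1=0, M2=159, M3=1069, M4=1555
Σ MᵢCᵢ = 0·159 + 159·952 + 1069·685 + 1555·642 = 0 + 151368 + 732265 + 998310 = 1881943
Σ Rᵢ = 0 + 42 + 199 + 274 = 515
N̂ = 1881943 / 515 ≈ 3654.3 → 3654

N ≈ 3654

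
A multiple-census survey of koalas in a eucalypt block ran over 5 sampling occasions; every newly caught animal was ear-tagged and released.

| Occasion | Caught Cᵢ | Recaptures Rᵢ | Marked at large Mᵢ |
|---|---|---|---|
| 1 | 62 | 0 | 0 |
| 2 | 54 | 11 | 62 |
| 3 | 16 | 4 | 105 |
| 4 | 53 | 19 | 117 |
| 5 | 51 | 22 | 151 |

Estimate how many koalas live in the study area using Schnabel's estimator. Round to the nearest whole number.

Σ MᵢCᵢ = 0·62 + 62·54 + 105·16 + 117·53 + 151·51 = 0 + 3348 + 1680 + 6201 + 7701 = 18930
Σ Rᵢ = 0 + 11 + 4 + 19 + 22 = 56
N̂ = 18930 / 56 ≈ 338.0 → 338

N ≈ 338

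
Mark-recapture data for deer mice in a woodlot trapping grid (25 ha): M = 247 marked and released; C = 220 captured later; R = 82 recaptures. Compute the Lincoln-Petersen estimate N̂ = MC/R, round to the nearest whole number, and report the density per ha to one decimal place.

N̂ = 247·220/82 = 54340/82 ≈ 662.7 → 663
Density = N̂ / area = 663 / 25 ≈ 26.52 → 26.5 per ha

density ≈ 26.5 deer mice per ha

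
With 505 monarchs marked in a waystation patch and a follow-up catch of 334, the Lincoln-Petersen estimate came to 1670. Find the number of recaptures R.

From N = M·C/R: R = M·C / N = 505·334 / 1670 = 168670 / 1670 = 101.

R = 101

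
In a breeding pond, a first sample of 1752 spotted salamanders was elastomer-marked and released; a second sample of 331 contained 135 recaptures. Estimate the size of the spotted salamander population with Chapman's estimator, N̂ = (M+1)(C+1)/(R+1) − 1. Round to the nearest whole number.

N̂ = (1752+1)(331+1)/(135+1) − 1 = 1753·332/136 − 1
= 581996/136 − 1 ≈ 4279.4 − 1 ≈ 4278.4 → 4278

N ≈ 4278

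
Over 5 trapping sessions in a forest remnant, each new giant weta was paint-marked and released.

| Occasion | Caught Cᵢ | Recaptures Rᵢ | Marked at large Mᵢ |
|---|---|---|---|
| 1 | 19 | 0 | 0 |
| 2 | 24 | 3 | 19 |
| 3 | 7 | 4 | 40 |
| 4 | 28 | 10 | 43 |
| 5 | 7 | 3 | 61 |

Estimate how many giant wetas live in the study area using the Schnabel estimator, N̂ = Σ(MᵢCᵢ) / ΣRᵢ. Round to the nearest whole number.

Σ MᵢCᵢ = 0·19 + 19·24 + 40·7 + 43·28 + 61·7 = 0 + 456 + 280 + 1204 + 427 = 2367
Σ Rᵢ = 0 + 3 + 4 + 10 + 3 = 20
N̂ = 2367 / 20 ≈ 118.3 → 118

N ≈ 118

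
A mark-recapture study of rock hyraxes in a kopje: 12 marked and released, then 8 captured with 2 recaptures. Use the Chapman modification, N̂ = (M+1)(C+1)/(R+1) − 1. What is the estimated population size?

N̂ = (12+1)(8+1)/(2+1) − 1 = 13·9/3 − 1
= 117/3 − 1 = 39 − 1 = 38

N = 38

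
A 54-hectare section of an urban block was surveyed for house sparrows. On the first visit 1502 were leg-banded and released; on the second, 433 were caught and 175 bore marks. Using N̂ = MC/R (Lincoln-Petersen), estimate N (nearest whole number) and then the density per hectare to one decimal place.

density ≈ 68.8 house sparrows per hectare

N̂ = 1502·433/175 = 650366/175 ≈ 3716.4 → 3716
Density = N̂ / area = 3716 / 54 ≈ 68.81 → 68.8 per hectare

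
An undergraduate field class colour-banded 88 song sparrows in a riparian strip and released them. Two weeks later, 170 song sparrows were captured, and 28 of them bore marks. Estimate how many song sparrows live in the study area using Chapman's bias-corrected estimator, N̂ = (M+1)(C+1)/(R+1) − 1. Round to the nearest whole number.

N ≈ 524

N̂ = (88+1)(170+1)/(28+1) − 1 = 89·171/29 − 1
= 15219/29 − 1 ≈ 524.8 − 1 ≈ 523.8 → 524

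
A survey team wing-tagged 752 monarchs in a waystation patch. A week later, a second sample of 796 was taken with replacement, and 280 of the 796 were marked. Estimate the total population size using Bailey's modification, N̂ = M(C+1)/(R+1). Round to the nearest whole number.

N ≈ 2133

N̂ = 752·(796+1)/(280+1) = 752·797/281 = 599344/281 ≈ 2132.9 → 2133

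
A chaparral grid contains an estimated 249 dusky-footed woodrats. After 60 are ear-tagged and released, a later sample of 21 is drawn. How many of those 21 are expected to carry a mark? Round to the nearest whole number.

expected recaptures ≈ 5

Expected recaptures E[R] = M·C / N.
E[R] = 60 × 21 / 249 = 1260 / 249 ≈ 5.1 → 5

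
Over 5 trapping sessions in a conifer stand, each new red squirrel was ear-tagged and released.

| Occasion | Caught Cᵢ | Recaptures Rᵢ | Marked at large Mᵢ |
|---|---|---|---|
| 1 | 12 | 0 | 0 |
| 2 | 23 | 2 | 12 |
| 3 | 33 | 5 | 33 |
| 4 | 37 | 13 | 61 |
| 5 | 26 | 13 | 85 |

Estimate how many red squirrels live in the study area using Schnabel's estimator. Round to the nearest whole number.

Σ MᵢCᵢ = 0·12 + 12·23 + 33·33 + 61·37 + 85·26 = 0 + 276 + 1089 + 2257 + 2210 = 5832
Σ Rᵢ = 0 + 2 + 5 + 13 + 13 = 33
N̂ = 5832 / 33 ≈ 176.7 → 177

N ≈ 177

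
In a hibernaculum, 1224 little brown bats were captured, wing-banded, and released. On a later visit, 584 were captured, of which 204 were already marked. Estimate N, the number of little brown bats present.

N = 3504

N = (1224 × 584) / 204 = 714816 / 204 = 3504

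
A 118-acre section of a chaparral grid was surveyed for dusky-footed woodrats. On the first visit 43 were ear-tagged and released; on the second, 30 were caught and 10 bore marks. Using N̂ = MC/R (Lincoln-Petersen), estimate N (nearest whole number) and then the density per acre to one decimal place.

N̂ = 43·30/10 = 1290/10 = 129
Density = N̂ / area = 129 / 118 ≈ 1.09 → 1.1 per acre

density ≈ 1.1 dusky-footed woodrats per acre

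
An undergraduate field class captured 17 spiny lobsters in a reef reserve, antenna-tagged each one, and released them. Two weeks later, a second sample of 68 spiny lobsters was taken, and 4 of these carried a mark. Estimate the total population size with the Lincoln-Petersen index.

The marked fraction in the recapture sample should equal the marked fraction in the population: 4/68 = 17/N.
N = (17 × 68) / 4 = 1156 / 4 = 289

N = 289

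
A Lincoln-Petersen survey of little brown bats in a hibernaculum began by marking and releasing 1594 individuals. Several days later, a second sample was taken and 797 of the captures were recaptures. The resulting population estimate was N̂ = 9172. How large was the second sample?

From N = M·C/R: C = N·R / M = 9172·797 / 1594 = 7310084 / 1594 = 4586.

C = 4586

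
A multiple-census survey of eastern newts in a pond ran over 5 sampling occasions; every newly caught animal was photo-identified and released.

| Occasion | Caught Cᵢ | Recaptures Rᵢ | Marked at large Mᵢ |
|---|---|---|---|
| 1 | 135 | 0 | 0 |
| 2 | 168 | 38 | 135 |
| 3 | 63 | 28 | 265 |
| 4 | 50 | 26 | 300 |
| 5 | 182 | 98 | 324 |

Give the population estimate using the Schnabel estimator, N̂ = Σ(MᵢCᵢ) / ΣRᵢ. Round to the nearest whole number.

Σ MᵢCᵢ = 0·135 + 135·168 + 265·63 + 300·50 + 324·182 = 0 + 22680 + 16695 + 15000 + 58968 = 113343
Σ Rᵢ = 0 + 38 + 28 + 26 + 98 = 190
N̂ = 113343 / 190 ≈ 596.5 → 597

N ≈ 597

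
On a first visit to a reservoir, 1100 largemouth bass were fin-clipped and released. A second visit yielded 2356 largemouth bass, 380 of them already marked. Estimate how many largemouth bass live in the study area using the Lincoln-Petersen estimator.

If marked individuals mix randomly, R/C ≈ M/N, giving N ≈ M·C/R.
N = (1100 × 2356) / 380 = 2591600 / 380 = 6820

N = 6820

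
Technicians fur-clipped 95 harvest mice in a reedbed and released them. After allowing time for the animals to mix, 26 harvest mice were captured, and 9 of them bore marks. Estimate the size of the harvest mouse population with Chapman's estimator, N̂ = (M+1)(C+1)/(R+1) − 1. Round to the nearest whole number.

N ≈ 258

N̂ = (95+1)(26+1)/(9+1) − 1 = 96·27/10 − 1
= 2592/10 − 1 ≈ 259.2 − 1 ≈ 258.2 → 258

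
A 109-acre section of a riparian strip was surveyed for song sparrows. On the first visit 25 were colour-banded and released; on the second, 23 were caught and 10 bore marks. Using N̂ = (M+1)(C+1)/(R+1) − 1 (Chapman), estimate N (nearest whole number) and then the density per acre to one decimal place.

density ≈ 0.5 song sparrows per acre

N̂ = 26·24/11 − 1 = 624/11 − 1 ≈ 55.7 → 56
Density = N̂ / area = 56 / 109 ≈ 0.51 → 0.5 per acre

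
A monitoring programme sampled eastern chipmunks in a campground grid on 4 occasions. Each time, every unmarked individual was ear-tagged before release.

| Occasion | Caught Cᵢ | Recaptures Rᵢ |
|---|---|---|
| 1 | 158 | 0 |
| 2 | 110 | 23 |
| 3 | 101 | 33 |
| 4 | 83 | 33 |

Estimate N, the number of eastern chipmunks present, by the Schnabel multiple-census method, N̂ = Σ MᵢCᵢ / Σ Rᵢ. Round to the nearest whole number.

Marked at large before each occasion: Mᵢ = Σⱼ<ᵢ (Cⱼ − Rⱼ) → M1=0, M2=158, M3=245, M4=313
Σ MᵢCᵢ = 0·158 + 158·110 + 245·101 + 313·83 = 0 + 17380 + 24745 + 25979 = 68104
Σ Rᵢ = 0 + 23 + 33 + 33 = 89
N̂ = 68104 / 89 ≈ 765.2 → 765

N ≈ 765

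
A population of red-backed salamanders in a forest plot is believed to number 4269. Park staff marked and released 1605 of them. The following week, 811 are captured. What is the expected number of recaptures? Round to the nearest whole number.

The marked fraction of the population is 1605/4269, so in a sample of 811 expect C·(M/N) marked.
E[R] = 1605 × 811 / 4269 = 1301655 / 4269 ≈ 304.9 → 305

expected recaptures ≈ 305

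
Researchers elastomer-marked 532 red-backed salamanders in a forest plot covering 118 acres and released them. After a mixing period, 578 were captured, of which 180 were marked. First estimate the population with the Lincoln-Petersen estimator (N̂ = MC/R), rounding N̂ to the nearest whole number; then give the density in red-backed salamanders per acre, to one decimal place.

density ≈ 14.5 red-backed salamanders per acre

N̂ = 532·578/180 = 307496/180 ≈ 1708.3 → 1708
Density = N̂ / area = 1708 / 118 ≈ 14.47 → 14.5 per acre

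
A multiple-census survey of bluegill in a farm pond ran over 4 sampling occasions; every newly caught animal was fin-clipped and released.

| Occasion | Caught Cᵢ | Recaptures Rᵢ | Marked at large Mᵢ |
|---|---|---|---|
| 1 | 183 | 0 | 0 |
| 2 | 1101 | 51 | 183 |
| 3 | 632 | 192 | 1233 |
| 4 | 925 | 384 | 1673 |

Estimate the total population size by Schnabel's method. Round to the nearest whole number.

N ≈ 4032

Σ MᵢCᵢ = 0·183 + 183·1101 + 1233·632 + 1673·925 = 0 + 201483 + 779256 + 1547525 = 2528264
Σ Rᵢ = 0 + 51 + 192 + 384 = 627
N̂ = 2528264 / 627 ≈ 4032.3 → 4032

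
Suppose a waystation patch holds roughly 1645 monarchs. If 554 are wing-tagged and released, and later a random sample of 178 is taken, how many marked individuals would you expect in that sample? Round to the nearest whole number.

expected recaptures ≈ 60

Expected recaptures E[R] = M·C / N.
E[R] = 554 × 178 / 1645 = 98612 / 1645 ≈ 59.9 → 60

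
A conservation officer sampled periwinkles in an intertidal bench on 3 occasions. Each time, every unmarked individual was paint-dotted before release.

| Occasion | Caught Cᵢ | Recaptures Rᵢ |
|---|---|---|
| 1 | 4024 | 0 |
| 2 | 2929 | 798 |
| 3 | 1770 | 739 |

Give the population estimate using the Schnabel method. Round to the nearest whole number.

Marked at large before each occasion: Mᵢ = Σⱼ<ᵢ (Cⱼ − Rⱼ) → M1=0, M2=4024, M3=6155
Σ MᵢCᵢ = 0·4024 + 4024·2929 + 6155·1770 = 0 + 11786296 + 10894350 = 22680646
Σ Rᵢ = 0 + 798 + 739 = 1537
N̂ = 22680646 / 1537 ≈ 14756.4 → 14756

N ≈ 14,756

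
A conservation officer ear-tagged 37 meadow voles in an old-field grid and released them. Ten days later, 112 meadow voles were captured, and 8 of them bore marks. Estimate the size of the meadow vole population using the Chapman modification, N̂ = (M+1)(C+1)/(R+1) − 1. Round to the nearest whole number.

N̂ = (37+1)(112+1)/(8+1) − 1 = 38·113/9 − 1
= 4294/9 − 1 ≈ 477.1 − 1 ≈ 476.1 → 476

N ≈ 476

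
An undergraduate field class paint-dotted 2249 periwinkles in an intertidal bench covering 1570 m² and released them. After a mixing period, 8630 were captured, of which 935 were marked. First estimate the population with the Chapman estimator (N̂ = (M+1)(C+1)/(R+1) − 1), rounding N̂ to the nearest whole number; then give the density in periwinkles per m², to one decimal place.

N̂ = 2250·8631/936 − 1 = 19419750/936 − 1 ≈ 20746.6 → 20747
Density = N̂ / area = 20747 / 1570 ≈ 13.21 → 13.2 per m²

density ≈ 13.2 periwinkles per m²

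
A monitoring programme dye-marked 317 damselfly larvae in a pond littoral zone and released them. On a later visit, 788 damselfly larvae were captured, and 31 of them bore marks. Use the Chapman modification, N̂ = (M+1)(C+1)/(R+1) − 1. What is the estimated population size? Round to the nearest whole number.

N ≈ 7840

N̂ = (317+1)(788+1)/(31+1) − 1 = 318·789/32 − 1
= 250902/32 − 1 ≈ 7840.7 − 1 ≈ 7839.7 → 7840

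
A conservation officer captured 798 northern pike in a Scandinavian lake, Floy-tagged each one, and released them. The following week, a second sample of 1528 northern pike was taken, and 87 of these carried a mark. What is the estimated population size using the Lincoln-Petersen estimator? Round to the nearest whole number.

The marked fraction in the recapture sample should equal the marked fraction in the population: 87/1528 = 798/N.
N = (798 × 1528) / 87 = 1219344 / 87 ≈ 14015.4 → 14015

N ≈ 14,015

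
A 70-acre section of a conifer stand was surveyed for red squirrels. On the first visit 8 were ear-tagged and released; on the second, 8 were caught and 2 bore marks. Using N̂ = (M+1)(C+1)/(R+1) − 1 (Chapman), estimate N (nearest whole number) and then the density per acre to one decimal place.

density ≈ 0.4 red squirrels per acre

N̂ = 9·9/3 − 1 = 81/3 − 1 = 26
Density = N̂ / area = 26 / 70 ≈ 0.37 → 0.4 per acre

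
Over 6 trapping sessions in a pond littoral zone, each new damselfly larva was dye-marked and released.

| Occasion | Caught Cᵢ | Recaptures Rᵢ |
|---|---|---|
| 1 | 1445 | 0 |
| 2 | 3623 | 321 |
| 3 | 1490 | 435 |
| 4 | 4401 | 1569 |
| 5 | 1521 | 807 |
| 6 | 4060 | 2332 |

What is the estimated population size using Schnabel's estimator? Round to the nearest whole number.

Marked at large before each occasion: Mᵢ = Σⱼ<ᵢ (Cⱼ − Rⱼ) → M1=0, M2=1445, M3=4747, M4=5802, M5=8634, M6=9348
Σ MᵢCᵢ = 0·1445 + 1445·3623 + 4747·1490 + 5802·4401 + 8634·1521 + 9348·4060 = 0 + 5235235 + 7073030 + 25534602 + 13132314 + 37952880 = 88928061
Σ Rᵢ = 0 + 321 + 435 + 1569 + 807 + 2332 = 5464
N̂ = 88928061 / 5464 ≈ 16275.3 → 16275

N ≈ 16,275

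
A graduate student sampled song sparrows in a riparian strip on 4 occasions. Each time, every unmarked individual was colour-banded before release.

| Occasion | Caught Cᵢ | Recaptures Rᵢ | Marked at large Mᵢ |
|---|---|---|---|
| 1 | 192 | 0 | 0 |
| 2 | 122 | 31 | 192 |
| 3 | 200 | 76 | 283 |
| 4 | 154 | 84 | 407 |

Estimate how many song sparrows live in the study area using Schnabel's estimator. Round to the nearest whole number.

N ≈ 747

Σ MᵢCᵢ = 0·192 + 192·122 + 283·200 + 407·154 = 0 + 23424 + 56600 + 62678 = 142702
Σ Rᵢ = 0 + 31 + 76 + 84 = 191
N̂ = 142702 / 191 ≈ 747.1 → 747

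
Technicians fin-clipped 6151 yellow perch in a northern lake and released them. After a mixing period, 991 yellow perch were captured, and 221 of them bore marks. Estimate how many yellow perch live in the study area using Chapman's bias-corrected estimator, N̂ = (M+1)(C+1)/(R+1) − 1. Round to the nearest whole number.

N̂ = (6151+1)(991+1)/(221+1) − 1 = 6152·992/222 − 1
= 6102784/222 − 1 ≈ 27490.0 − 1 ≈ 27489.0 → 27489

N ≈ 27,489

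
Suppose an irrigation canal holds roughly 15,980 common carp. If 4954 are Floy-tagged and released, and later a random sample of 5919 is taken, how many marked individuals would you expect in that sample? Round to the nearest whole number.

The marked fraction of the population is 4954/15980, so in a sample of 5919 expect C·(M/N) marked.
E[R] = 4954 × 5919 / 15980 = 29322726 / 15980 ≈ 1835.0 → 1835

expected recaptures ≈ 1835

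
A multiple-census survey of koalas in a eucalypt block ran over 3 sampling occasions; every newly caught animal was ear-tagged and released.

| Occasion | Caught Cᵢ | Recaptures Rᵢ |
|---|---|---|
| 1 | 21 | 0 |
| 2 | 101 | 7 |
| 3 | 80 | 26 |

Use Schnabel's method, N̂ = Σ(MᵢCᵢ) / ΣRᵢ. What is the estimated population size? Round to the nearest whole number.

Marked at large before each occasion: Mᵢ = Σⱼ<ᵢ (Cⱼ − Rⱼ) → M1=0, M2=21, M3=115
Σ MᵢCᵢ = 0·21 + 21·101 + 115·80 = 0 + 2121 + 9200 = 11321
Σ Rᵢ = 0 + 7 + 26 = 33
N̂ = 11321 / 33 ≈ 343.1 → 343

N ≈ 343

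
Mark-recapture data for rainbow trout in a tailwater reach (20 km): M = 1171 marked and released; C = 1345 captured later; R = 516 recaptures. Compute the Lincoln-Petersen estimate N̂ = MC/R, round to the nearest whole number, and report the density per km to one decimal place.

N̂ = 1171·1345/516 = 1574995/516 ≈ 3052.3 → 3052
Density = N̂ / area = 3052 / 20 ≈ 152.60 → 152.6 per km

density ≈ 152.6 rainbow trout per km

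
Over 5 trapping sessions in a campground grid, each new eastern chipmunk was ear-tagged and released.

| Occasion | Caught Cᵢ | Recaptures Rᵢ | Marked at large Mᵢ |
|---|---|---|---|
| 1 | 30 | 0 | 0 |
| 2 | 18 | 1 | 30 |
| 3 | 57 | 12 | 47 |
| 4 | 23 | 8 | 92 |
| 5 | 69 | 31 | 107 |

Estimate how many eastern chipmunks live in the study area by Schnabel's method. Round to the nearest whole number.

Σ MᵢCᵢ = 0·30 + 30·18 + 47·57 + 92·23 + 107·69 = 0 + 540 + 2679 + 2116 + 7383 = 12718
Σ Rᵢ = 0 + 1 + 12 + 8 + 31 = 52
N̂ = 12718 / 52 ≈ 244.6 → 245

N ≈ 245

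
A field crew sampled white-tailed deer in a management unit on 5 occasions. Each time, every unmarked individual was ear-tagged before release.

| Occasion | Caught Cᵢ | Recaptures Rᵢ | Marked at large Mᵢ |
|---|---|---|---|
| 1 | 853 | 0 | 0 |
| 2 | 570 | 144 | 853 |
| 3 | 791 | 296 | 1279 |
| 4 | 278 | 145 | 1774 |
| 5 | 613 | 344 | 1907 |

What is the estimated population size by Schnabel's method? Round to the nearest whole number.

Σ MᵢCᵢ = 0·853 + 853·570 + 1279·791 + 1774·278 + 1907·613 = 0 + 486210 + 1011689 + 493172 + 1168991 = 3160062
Σ Rᵢ = 0 + 144 + 296 + 145 + 344 = 929
N̂ = 3160062 / 929 ≈ 3401.6 → 3402

N ≈ 3402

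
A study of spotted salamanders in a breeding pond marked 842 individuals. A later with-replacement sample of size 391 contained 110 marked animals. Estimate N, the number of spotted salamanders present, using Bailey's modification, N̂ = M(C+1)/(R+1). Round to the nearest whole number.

N ≈ 2974

N̂ = 842·(391+1)/(110+1) = 842·392/111 = 330064/111 ≈ 2973.5 → 2974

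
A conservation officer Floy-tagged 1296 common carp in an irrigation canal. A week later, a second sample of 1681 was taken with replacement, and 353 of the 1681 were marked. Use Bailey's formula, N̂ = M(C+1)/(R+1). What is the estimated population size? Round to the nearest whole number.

N ≈ 6158

N̂ = 1296·(1681+1)/(353+1) = 1296·1682/354 = 2179872/354 ≈ 6157.8 → 6158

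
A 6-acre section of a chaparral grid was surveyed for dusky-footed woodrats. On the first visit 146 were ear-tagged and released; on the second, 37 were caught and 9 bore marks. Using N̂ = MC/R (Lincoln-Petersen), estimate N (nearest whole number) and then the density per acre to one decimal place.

density ≈ 100.0 dusky-footed woodrats per acre

N̂ = 146·37/9 = 5402/9 ≈ 600.2 → 600
Density = N̂ / area = 600 / 6 = 100.0 per acre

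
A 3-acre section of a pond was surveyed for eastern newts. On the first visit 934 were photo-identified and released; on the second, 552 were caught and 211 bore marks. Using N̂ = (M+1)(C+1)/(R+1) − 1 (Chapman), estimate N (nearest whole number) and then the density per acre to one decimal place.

density ≈ 812.7 eastern newts per acre

N̂ = 935·553/212 − 1 = 517055/212 − 1 ≈ 2437.9 → 2438
Density = N̂ / area = 2438 / 3 ≈ 812.67 → 812.7 per acre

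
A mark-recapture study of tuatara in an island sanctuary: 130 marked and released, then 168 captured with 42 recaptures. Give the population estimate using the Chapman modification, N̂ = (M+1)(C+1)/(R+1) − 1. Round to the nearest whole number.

N ≈ 514

N̂ = (130+1)(168+1)/(42+1) − 1 = 131·169/43 − 1
= 22139/43 − 1 ≈ 514.9 − 1 ≈ 513.9 → 514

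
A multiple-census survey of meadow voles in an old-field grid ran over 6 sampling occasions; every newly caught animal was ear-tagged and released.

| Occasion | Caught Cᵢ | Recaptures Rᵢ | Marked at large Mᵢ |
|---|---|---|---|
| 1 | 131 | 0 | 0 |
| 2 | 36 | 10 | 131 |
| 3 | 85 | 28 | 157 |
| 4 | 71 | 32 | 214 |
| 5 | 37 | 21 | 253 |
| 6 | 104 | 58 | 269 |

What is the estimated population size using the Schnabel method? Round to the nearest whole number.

Σ MᵢCᵢ = 0·131 + 131·36 + 157·85 + 214·71 + 253·37 + 269·104 = 0 + 4716 + 13345 + 15194 + 9361 + 27976 = 70592
Σ Rᵢ = 0 + 10 + 28 + 32 + 21 + 58 = 149
N̂ = 70592 / 149 ≈ 473.8 → 474

N ≈ 474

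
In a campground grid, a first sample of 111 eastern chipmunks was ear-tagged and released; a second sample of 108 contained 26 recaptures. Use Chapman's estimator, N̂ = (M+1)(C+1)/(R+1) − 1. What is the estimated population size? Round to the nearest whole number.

N ≈ 451

N̂ = (111+1)(108+1)/(26+1) − 1 = 112·109/27 − 1
= 12208/27 − 1 ≈ 452.1 − 1 ≈ 451.1 → 451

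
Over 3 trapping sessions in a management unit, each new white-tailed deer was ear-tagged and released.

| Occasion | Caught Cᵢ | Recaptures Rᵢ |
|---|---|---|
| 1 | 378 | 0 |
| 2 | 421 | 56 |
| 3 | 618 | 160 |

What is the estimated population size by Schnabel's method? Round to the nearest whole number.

Marked at large before each occasion: Mᵢ = Σⱼ<ᵢ (Cⱼ − Rⱼ) → M1=0, M2=378, M3=743
Σ MᵢCᵢ = 0·378 + 378·421 + 743·618 = 0 + 159138 + 459174 = 618312
Σ Rᵢ = 0 + 56 + 160 = 216
N̂ = 618312 / 216 ≈ 2862.6 → 2863

N ≈ 2863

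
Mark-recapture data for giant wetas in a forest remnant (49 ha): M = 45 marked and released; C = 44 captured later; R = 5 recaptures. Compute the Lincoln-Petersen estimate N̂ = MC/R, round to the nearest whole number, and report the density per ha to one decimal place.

N̂ = 45·44/5 = 1980/5 = 396
Density = N̂ / area = 396 / 49 ≈ 8.08 → 8.1 per ha

density ≈ 8.1 giant wetas per ha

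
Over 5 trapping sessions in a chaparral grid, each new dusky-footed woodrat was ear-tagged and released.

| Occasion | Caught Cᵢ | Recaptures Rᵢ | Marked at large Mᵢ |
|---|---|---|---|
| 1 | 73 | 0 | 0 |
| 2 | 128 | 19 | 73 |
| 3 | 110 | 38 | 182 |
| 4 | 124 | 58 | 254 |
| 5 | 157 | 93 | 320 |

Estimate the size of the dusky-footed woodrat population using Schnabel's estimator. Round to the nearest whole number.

Σ MᵢCᵢ = 0·73 + 73·128 + 182·110 + 254·124 + 320·157 = 0 + 9344 + 20020 + 31496 + 50240 = 111100
Σ Rᵢ = 0 + 19 + 38 + 58 + 93 = 208
N̂ = 111100 / 208 ≈ 534.1 → 534

N ≈ 534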